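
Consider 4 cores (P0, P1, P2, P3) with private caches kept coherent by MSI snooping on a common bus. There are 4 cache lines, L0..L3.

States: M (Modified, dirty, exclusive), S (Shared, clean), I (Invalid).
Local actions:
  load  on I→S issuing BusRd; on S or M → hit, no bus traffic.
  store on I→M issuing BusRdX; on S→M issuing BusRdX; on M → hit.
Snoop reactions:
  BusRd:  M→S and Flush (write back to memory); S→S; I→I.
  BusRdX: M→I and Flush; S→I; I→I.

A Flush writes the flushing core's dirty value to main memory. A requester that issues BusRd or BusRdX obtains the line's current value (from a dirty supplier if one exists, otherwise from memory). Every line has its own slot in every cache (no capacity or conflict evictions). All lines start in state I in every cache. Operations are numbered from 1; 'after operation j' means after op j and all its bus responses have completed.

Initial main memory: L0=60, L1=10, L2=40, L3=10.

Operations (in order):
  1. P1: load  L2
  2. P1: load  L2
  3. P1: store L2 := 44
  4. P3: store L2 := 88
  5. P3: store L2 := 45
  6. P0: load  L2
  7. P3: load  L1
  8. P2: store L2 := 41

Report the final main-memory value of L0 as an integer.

memory[L0] = 60

1. P1: load  L2  bus=[BusRd]  L2: P0=I P1=S P2=I P3=I  mem[L2]=40
2. P1: load  L2  bus=[-]  L2: P0=I P1=S P2=I P3=I  mem[L2]=40
3. P1: store L2 := 44  bus=[BusRdX]  L2: P0=I P1=M P2=I P3=I  mem[L2]=40
4. P3: store L2 := 88  bus=[BusRdX,Flush]  L2: P0=I P1=I P2=I P3=M  mem[L2]=44
5. P3: store L2 := 45  bus=[-]  L2: P0=I P1=I P2=I P3=M  mem[L2]=44
6. P0: load  L2  bus=[BusRd,Flush]  L2: P0=S P1=I P2=I P3=S  mem[L2]=45
7. P3: load  L1  bus=[BusRd]  L1: P0=I P1=I P2=I P3=S  mem[L1]=10
8. P2: store L2 := 41  bus=[BusRdX]  L2: P0=I P1=I P2=M P3=I  mem[L2]=45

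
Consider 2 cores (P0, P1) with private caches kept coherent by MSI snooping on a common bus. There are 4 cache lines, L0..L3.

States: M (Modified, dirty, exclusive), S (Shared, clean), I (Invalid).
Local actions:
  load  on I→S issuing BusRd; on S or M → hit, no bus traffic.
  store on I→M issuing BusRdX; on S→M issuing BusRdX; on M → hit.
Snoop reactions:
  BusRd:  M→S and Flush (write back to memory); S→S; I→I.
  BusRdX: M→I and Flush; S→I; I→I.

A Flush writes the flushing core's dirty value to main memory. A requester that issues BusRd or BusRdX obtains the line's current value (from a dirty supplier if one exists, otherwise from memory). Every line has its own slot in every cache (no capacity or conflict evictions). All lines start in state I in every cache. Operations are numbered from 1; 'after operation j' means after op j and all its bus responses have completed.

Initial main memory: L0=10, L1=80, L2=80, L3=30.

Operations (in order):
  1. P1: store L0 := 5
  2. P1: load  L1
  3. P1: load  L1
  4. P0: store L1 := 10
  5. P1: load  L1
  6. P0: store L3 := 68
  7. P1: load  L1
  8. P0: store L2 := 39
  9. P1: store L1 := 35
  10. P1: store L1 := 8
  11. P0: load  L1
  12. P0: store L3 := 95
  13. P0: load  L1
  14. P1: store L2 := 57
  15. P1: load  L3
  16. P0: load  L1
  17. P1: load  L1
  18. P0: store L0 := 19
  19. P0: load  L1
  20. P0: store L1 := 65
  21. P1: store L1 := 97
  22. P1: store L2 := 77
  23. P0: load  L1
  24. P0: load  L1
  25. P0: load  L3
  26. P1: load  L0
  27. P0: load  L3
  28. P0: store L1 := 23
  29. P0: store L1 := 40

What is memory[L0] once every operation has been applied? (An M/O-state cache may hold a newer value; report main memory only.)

  op1 P1: store L0 := 5 → I/M on L0; bus BusRdX; mem=10
  op2 P1: load  L1 → I/S on L1; bus BusRd; mem=80
  op3 P1: load  L1 → I/S on L1; bus (none); mem=80
  op4 P0: store L1 := 10 → M/I on L1; bus BusRdX; mem=80
  op5 P1: load  L1 → S/S on L1; bus BusRd Flush; mem=10
  op6 P0: store L3 := 68 → M/I on L3; bus BusRdX; mem=30
  op7 P1: load  L1 → S/S on L1; bus (none); mem=10
  op8 P0: store L2 := 39 → M/I on L2; bus BusRdX; mem=80
  op9 P1: store L1 := 35 → I/M on L1; bus BusRdX; mem=10
  op10 P1: store L1 := 8 → I/M on L1; bus (none); mem=10
  op11 P0: load  L1 → S/S on L1; bus BusRd Flush; mem=8
  op12 P0: store L3 := 95 → M/I on L3; bus (none); mem=30
  op13 P0: load  L1 → S/S on L1; bus (none); mem=8
  op14 P1: store L2 := 57 → I/M on L2; bus BusRdX Flush; mem=39
  op15 P1: load  L3 → S/S on L3; bus BusRd Flush; mem=95
  op16 P0: load  L1 → S/S on L1; bus (none); mem=8
  op17 P1: load  L1 → S/S on L1; bus (none); mem=8
  op18 P0: store L0 := 19 → M/I on L0; bus BusRdX Flush; mem=5
  op19 P0: load  L1 → S/S on L1; bus (none); mem=8
  op20 P0: store L1 := 65 → M/I on L1; bus BusRdX; mem=8
  op21 P1: store L1 := 97 → I/M on L1; bus BusRdX Flush; mem=65
  op22 P1: store L2 := 77 → I/M on L2; bus (none); mem=39
  op23 P0: load  L1 → S/S on L1; bus BusRd Flush; mem=97
  op24 P0: load  L1 → S/S on L1; bus (none); mem=97
  op25 P0: load  L3 → S/S on L3; bus (none); mem=95
  op26 P1: load  L0 → S/S on L0; bus BusRd Flush; mem=19
  op27 P0: load  L3 → S/S on L3; bus (none); mem=95
  op28 P0: store L1 := 23 → M/I on L1; bus BusRdX; mem=97
  op29 P0: store L1 := 40 → M/I on L1; bus (none); mem=97

memory[L0] = 19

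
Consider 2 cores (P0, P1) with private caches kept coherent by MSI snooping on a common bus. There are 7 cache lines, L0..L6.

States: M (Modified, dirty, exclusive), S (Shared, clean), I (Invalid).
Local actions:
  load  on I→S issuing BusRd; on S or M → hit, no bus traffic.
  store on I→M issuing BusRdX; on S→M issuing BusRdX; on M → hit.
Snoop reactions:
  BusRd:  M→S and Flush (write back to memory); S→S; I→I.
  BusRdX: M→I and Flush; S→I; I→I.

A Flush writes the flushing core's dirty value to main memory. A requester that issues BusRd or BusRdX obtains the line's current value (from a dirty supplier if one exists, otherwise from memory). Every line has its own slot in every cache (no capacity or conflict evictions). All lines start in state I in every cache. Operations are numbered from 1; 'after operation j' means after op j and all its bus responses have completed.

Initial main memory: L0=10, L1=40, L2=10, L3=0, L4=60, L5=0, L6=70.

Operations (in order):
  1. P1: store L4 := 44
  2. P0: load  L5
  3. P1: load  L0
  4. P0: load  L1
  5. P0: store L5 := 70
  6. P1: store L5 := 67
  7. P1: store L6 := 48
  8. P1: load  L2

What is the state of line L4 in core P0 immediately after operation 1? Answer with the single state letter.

[1] P1: store L4 := 44 | P0:I, P1:M(44) | bus: BusRdX
[2] P0: load  L5 | P0:S(0), P1:I | bus: BusRd
[3] P1: load  L0 | P0:I, P1:S(10) | bus: BusRd
[4] P0: load  L1 | P0:S(40), P1:I | bus: BusRd
[5] P0: store L5 := 70 | P0:M(70), P1:I | bus: BusRdX
[6] P1: store L5 := 67 | P0:I, P1:M(67) | bus: BusRdX,Flush
[7] P1: store L6 := 48 | P0:I, P1:M(48) | bus: BusRdX
[8] P1: load  L2 | P0:I, P1:S(10) | bus: BusRd

state = I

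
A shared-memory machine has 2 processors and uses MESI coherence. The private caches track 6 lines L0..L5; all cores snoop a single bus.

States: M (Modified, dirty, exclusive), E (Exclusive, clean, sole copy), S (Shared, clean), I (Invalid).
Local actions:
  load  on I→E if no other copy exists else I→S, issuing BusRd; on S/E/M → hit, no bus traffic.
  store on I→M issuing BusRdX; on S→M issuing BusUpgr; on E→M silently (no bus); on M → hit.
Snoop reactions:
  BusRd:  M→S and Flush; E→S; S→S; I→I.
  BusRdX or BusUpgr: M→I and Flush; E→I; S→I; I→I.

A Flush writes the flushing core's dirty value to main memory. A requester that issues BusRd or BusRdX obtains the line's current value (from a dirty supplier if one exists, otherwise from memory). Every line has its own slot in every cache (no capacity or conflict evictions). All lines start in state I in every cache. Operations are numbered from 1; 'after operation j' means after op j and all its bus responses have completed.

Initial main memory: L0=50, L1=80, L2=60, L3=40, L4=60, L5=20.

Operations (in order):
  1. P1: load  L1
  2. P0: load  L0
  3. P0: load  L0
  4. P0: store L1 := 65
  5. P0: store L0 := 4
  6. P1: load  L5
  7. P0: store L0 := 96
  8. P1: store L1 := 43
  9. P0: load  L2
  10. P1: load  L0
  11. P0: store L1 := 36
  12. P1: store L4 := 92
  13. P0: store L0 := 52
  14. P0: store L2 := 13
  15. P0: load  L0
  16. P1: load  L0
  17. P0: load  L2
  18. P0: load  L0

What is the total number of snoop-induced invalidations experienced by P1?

invalidations = 3

  op1 P1: load  L1 → I/E on L1; bus BusRd; mem=80
  op2 P0: load  L0 → E/I on L0; bus BusRd; mem=50
  op3 P0: load  L0 → E/I on L0; bus (none); mem=50
  op4 P0: store L1 := 65 → M/I on L1; bus BusRdX; mem=80
  op5 P0: store L0 := 4 → M/I on L0; bus (none); mem=50
  op6 P1: load  L5 → I/E on L5; bus BusRd; mem=20
  op7 P0: store L0 := 96 → M/I on L0; bus (none); mem=50
  op8 P1: store L1 := 43 → I/M on L1; bus BusRdX Flush; mem=65
  op9 P0: load  L2 → E/I on L2; bus BusRd; mem=60
  op10 P1: load  L0 → S/S on L0; bus BusRd Flush; mem=96
  op11 P0: store L1 := 36 → M/I on L1; bus BusRdX Flush; mem=43
  op12 P1: store L4 := 92 → I/M on L4; bus BusRdX; mem=60
  op13 P0: store L0 := 52 → M/I on L0; bus BusUpgr; mem=96
  op14 P0: store L2 := 13 → M/I on L2; bus (none); mem=60
  op15 P0: load  L0 → M/I on L0; bus (none); mem=96
  op16 P1: load  L0 → S/S on L0; bus BusRd Flush; mem=52
  op17 P0: load  L2 → M/I on L2; bus (none); mem=60
  op18 P0: load  L0 → S/S on L0; bus (none); mem=52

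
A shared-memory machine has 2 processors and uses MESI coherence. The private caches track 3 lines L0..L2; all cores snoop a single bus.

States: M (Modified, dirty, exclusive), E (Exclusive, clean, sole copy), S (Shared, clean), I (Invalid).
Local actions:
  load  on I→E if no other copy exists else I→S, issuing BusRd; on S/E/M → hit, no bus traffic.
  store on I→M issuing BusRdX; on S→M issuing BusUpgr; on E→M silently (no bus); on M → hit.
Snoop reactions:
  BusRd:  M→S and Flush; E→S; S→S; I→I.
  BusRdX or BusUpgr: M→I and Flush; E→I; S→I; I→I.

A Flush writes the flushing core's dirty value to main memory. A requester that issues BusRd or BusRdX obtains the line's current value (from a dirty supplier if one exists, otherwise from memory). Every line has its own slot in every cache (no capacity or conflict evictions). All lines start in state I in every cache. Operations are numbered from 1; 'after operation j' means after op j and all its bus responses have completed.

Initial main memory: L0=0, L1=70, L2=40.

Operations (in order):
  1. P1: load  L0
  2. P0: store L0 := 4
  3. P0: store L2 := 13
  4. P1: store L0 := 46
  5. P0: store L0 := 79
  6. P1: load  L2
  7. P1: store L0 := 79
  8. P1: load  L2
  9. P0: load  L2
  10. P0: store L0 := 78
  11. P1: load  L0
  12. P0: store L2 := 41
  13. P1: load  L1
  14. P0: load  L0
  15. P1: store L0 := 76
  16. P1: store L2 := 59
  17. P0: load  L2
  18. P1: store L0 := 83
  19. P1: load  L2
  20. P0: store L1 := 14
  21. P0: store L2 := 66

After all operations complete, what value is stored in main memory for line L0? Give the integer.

[1] P1: load  L0 | P0:I, P1:E(0) | bus: BusRd
[2] P0: store L0 := 4 | P0:M(4), P1:I | bus: BusRdX
[3] P0: store L2 := 13 | P0:M(13), P1:I | bus: BusRdX
[4] P1: store L0 := 46 | P0:I, P1:M(46) | bus: BusRdX,Flush
[5] P0: store L0 := 79 | P0:M(79), P1:I | bus: BusRdX,Flush
[6] P1: load  L2 | P0:S(13), P1:S(13) | bus: BusRd,Flush
[7] P1: store L0 := 79 | P0:I, P1:M(79) | bus: BusRdX,Flush
[8] P1: load  L2 | P0:S(13), P1:S(13) | bus: none
[9] P0: load  L2 | P0:S(13), P1:S(13) | bus: none
[10] P0: store L0 := 78 | P0:M(78), P1:I | bus: BusRdX,Flush
[11] P1: load  L0 | P0:S(78), P1:S(78) | bus: BusRd,Flush
[12] P0: store L2 := 41 | P0:M(41), P1:I | bus: BusUpgr
[13] P1: load  L1 | P0:I, P1:E(70) | bus: BusRd
[14] P0: load  L0 | P0:S(78), P1:S(78) | bus: none
[15] P1: store L0 := 76 | P0:I, P1:M(76) | bus: BusUpgr
[16] P1: store L2 := 59 | P0:I, P1:M(59) | bus: BusRdX,Flush
[17] P0: load  L2 | P0:S(59), P1:S(59) | bus: BusRd,Flush
[18] P1: store L0 := 83 | P0:I, P1:M(83) | bus: none
[19] P1: load  L2 | P0:S(59), P1:S(59) | bus: none
[20] P0: store L1 := 14 | P0:M(14), P1:I | bus: BusRdX
[21] P0: store L2 := 66 | P0:M(66), P1:I | bus: BusUpgr

memory[L0] = 78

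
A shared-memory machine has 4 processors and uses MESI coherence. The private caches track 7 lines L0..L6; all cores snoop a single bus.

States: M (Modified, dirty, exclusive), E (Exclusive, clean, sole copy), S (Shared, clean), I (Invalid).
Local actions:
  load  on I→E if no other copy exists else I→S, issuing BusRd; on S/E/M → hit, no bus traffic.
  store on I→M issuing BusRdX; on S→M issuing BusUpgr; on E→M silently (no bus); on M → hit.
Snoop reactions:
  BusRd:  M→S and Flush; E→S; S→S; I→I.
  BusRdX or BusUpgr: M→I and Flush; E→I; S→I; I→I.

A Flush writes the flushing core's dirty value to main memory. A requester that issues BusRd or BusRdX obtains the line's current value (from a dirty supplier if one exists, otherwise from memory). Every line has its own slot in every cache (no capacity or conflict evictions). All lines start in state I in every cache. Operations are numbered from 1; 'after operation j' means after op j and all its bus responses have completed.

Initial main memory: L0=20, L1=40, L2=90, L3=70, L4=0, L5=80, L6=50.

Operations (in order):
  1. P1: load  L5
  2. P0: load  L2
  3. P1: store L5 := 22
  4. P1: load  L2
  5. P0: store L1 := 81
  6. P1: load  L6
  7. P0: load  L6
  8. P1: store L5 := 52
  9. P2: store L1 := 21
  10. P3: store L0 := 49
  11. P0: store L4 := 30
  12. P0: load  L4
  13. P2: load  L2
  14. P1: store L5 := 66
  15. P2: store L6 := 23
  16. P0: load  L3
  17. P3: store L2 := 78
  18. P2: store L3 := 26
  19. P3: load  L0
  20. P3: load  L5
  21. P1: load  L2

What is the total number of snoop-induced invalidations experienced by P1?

invalidations = 2

step 1: P1: load  L5  ⟶  IEII  (L5)  txn=BusRd  M[L5]=80
step 2: P0: load  L2  ⟶  EIII  (L2)  txn=BusRd  M[L2]=90
step 3: P1: store L5 := 22  ⟶  IMII  (L5)  txn=∅  M[L5]=80
step 4: P1: load  L2  ⟶  SSII  (L2)  txn=BusRd  M[L2]=90
step 5: P0: store L1 := 81  ⟶  MIII  (L1)  txn=BusRdX  M[L1]=40
step 6: P1: load  L6  ⟶  IEII  (L6)  txn=BusRd  M[L6]=50
step 7: P0: load  L6  ⟶  SSII  (L6)  txn=BusRd  M[L6]=50
step 8: P1: store L5 := 52  ⟶  IMII  (L5)  txn=∅  M[L5]=80
step 9: P2: store L1 := 21  ⟶  IIMI  (L1)  txn=BusRdX+Flush  M[L1]=81
step 10: P3: store L0 := 49  ⟶  IIIM  (L0)  txn=BusRdX  M[L0]=20
step 11: P0: store L4 := 30  ⟶  MIII  (L4)  txn=BusRdX  M[L4]=0
step 12: P0: load  L4  ⟶  MIII  (L4)  txn=∅  M[L4]=0
step 13: P2: load  L2  ⟶  SSSI  (L2)  txn=BusRd  M[L2]=90
step 14: P1: store L5 := 66  ⟶  IMII  (L5)  txn=∅  M[L5]=80
step 15: P2: store L6 := 23  ⟶  IIMI  (L6)  txn=BusRdX  M[L6]=50
step 16: P0: load  L3  ⟶  EIII  (L3)  txn=BusRd  M[L3]=70
step 17: P3: store L2 := 78  ⟶  IIIM  (L2)  txn=BusRdX  M[L2]=90
step 18: P2: store L3 := 26  ⟶  IIMI  (L3)  txn=BusRdX  M[L3]=70
step 19: P3: load  L0  ⟶  IIIM  (L0)  txn=∅  M[L0]=20
step 20: P3: load  L5  ⟶  ISIS  (L5)  txn=BusRd+Flush  M[L5]=66
step 21: P1: load  L2  ⟶  ISIS  (L2)  txn=BusRd+Flush  M[L2]=78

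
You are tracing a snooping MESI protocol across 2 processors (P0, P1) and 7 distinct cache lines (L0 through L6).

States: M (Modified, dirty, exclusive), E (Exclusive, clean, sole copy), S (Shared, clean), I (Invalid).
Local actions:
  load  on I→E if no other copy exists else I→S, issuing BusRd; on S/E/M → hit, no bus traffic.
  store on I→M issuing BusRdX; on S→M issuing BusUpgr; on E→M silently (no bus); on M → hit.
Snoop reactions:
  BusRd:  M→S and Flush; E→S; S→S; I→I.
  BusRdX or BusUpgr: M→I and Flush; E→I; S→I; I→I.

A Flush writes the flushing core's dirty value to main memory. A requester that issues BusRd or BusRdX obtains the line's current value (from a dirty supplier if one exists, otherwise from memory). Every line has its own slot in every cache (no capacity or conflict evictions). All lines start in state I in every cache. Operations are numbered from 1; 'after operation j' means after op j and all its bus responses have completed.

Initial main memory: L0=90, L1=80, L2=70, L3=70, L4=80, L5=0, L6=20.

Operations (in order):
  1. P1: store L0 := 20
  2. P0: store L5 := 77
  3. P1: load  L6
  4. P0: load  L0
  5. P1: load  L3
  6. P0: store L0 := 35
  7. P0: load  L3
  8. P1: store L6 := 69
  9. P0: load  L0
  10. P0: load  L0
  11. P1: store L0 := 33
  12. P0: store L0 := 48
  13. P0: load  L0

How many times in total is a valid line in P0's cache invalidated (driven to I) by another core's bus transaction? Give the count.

step 1: P1: store L0 := 20  ⟶  IM  (L0)  txn=BusRdX  M[L0]=90
step 2: P0: store L5 := 77  ⟶  MI  (L5)  txn=BusRdX  M[L5]=0
step 3: P1: load  L6  ⟶  IE  (L6)  txn=BusRd  M[L6]=20
step 4: P0: load  L0  ⟶  SS  (L0)  txn=BusRd+Flush  M[L0]=20
step 5: P1: load  L3  ⟶  IE  (L3)  txn=BusRd  M[L3]=70
step 6: P0: store L0 := 35  ⟶  MI  (L0)  txn=BusUpgr  M[L0]=20
step 7: P0: load  L3  ⟶  SS  (L3)  txn=BusRd  M[L3]=70
step 8: P1: store L6 := 69  ⟶  IM  (L6)  txn=∅  M[L6]=20
step 9: P0: load  L0  ⟶  MI  (L0)  txn=∅  M[L0]=20
step 10: P0: load  L0  ⟶  MI  (L0)  txn=∅  M[L0]=20
step 11: P1: store L0 := 33  ⟶  IM  (L0)  txn=BusRdX+Flush  M[L0]=35
step 12: P0: store L0 := 48  ⟶  MI  (L0)  txn=BusRdX+Flush  M[L0]=33
step 13: P0: load  L0  ⟶  MI  (L0)  txn=∅  M[L0]=33

invalidations = 1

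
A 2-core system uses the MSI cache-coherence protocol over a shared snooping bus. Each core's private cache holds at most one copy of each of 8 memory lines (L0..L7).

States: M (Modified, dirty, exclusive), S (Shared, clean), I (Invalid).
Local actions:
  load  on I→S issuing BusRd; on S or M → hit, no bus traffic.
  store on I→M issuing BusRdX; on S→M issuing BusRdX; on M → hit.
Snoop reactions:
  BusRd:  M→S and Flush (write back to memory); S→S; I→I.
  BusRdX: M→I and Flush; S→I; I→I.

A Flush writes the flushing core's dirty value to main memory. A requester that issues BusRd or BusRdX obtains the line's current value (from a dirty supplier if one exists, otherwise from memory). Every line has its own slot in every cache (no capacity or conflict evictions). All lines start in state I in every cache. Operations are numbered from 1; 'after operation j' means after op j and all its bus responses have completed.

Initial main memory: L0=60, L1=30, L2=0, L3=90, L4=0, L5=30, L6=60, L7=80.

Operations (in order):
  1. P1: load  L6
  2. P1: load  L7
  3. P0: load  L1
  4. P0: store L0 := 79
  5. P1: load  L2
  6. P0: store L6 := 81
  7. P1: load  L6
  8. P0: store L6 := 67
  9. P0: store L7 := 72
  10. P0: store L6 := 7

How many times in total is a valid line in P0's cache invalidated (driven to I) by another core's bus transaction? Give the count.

invalidations = 0

1. P1: load  L6  bus=[BusRd]  L6: P0=I P1=S  mem[L6]=60
2. P1: load  L7  bus=[BusRd]  L7: P0=I P1=S  mem[L7]=80
3. P0: load  L1  bus=[BusRd]  L1: P0=S P1=I  mem[L1]=30
4. P0: store L0 := 79  bus=[BusRdX]  L0: P0=M P1=I  mem[L0]=60
5. P1: load  L2  bus=[BusRd]  L2: P0=I P1=S  mem[L2]=0
6. P0: store L6 := 81  bus=[BusRdX]  L6: P0=M P1=I  mem[L6]=60
7. P1: load  L6  bus=[BusRd,Flush]  L6: P0=S P1=S  mem[L6]=81
8. P0: store L6 := 67  bus=[BusRdX]  L6: P0=M P1=I  mem[L6]=81
9. P0: store L7 := 72  bus=[BusRdX]  L7: P0=M P1=I  mem[L7]=80
10. P0: store L6 := 7  bus=[-]  L6: P0=M P1=I  mem[L6]=81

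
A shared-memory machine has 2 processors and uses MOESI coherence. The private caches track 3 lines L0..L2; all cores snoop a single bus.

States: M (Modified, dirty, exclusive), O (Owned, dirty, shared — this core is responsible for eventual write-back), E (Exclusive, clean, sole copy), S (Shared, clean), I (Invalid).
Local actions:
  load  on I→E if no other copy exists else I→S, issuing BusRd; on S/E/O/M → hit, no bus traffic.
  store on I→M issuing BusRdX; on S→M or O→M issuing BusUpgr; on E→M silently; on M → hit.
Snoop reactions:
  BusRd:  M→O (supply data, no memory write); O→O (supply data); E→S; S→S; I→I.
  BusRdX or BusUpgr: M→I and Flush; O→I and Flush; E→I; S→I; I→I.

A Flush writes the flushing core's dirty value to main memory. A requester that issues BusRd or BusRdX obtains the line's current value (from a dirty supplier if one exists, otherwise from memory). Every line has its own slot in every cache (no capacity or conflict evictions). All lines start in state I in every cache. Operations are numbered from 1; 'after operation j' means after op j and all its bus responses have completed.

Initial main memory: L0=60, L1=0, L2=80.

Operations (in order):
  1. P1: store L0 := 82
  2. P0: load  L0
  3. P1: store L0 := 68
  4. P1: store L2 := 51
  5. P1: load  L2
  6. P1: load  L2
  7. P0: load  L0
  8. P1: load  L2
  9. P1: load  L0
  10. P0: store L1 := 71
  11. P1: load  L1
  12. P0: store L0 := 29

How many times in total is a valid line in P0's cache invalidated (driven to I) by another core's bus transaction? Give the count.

invalidations = 1

step 1: P1: store L0 := 82  ⟶  IM  (L0)  txn=BusRdX  M[L0]=60
step 2: P0: load  L0  ⟶  SO  (L0)  txn=BusRd  M[L0]=60
step 3: P1: store L0 := 68  ⟶  IM  (L0)  txn=BusUpgr  M[L0]=60
step 4: P1: store L2 := 51  ⟶  IM  (L2)  txn=BusRdX  M[L2]=80
step 5: P1: load  L2  ⟶  IM  (L2)  txn=∅  M[L2]=80
step 6: P1: load  L2  ⟶  IM  (L2)  txn=∅  M[L2]=80
step 7: P0: load  L0  ⟶  SO  (L0)  txn=BusRd  M[L0]=60
step 8: P1: load  L2  ⟶  IM  (L2)  txn=∅  M[L2]=80
step 9: P1: load  L0  ⟶  SO  (L0)  txn=∅  M[L0]=60
step 10: P0: store L1 := 71  ⟶  MI  (L1)  txn=BusRdX  M[L1]=0
step 11: P1: load  L1  ⟶  OS  (L1)  txn=BusRd  M[L1]=0
step 12: P0: store L0 := 29  ⟶  MI  (L0)  txn=BusUpgr+Flush  M[L0]=68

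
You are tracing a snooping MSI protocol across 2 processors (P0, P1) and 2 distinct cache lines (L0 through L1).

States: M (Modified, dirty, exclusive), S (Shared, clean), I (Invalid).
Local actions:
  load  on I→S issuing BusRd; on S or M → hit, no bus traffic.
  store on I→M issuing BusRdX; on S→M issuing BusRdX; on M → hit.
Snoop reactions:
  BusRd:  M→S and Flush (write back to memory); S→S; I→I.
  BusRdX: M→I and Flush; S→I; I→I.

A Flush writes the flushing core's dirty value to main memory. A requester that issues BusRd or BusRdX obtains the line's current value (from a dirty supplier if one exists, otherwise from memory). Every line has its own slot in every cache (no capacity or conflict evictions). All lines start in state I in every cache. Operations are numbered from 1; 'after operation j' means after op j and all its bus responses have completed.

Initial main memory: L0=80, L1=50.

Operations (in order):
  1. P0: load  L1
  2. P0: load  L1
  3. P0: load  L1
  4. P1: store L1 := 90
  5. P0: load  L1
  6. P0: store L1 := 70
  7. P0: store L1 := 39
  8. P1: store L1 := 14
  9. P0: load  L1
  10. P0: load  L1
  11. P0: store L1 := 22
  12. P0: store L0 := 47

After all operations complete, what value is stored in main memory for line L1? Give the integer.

1. P0: load  L1  bus=[BusRd]  L1: P0=S P1=I  mem[L1]=50
2. P0: load  L1  bus=[-]  L1: P0=S P1=I  mem[L1]=50
3. P0: load  L1  bus=[-]  L1: P0=S P1=I  mem[L1]=50
4. P1: store L1 := 90  bus=[BusRdX]  L1: P0=I P1=M  mem[L1]=50
5. P0: load  L1  bus=[BusRd,Flush]  L1: P0=S P1=S  mem[L1]=90
6. P0: store L1 := 70  bus=[BusRdX]  L1: P0=M P1=I  mem[L1]=90
7. P0: store L1 := 39  bus=[-]  L1: P0=M P1=I  mem[L1]=90
8. P1: store L1 := 14  bus=[BusRdX,Flush]  L1: P0=I P1=M  mem[L1]=39
9. P0: load  L1  bus=[BusRd,Flush]  L1: P0=S P1=S  mem[L1]=14
10. P0: load  L1  bus=[-]  L1: P0=S P1=S  mem[L1]=14
11. P0: store L1 := 22  bus=[BusRdX]  L1: P0=M P1=I  mem[L1]=14
12. P0: store L0 := 47  bus=[BusRdX]  L0: P0=M P1=I  mem[L0]=80

memory[L1] = 14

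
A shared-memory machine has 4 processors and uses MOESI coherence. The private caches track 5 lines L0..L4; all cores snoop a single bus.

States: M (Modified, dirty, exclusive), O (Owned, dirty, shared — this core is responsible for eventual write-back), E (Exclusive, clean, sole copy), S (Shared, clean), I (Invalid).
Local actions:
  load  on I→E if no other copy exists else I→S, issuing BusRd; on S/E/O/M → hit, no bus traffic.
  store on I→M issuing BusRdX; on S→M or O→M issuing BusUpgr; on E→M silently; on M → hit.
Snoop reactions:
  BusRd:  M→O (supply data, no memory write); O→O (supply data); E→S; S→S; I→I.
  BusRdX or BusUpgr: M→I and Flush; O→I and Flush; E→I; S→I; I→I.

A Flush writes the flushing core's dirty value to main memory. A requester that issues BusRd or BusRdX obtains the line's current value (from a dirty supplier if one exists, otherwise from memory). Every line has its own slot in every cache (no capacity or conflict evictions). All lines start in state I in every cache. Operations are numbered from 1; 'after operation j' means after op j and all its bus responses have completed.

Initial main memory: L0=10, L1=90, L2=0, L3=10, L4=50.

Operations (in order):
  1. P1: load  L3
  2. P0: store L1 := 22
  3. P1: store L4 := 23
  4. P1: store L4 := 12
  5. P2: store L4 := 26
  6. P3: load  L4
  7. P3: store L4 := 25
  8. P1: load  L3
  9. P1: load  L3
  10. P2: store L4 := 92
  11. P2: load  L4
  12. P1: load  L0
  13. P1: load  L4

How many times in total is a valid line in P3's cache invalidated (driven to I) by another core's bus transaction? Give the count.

invalidations = 1

1. P1: load  L3  bus=[BusRd]  L3: P0=I P1=E P2=I P3=I  mem[L3]=10
2. P0: store L1 := 22  bus=[BusRdX]  L1: P0=M P1=I P2=I P3=I  mem[L1]=90
3. P1: store L4 := 23  bus=[BusRdX]  L4: P0=I P1=M P2=I P3=I  mem[L4]=50
4. P1: store L4 := 12  bus=[-]  L4: P0=I P1=M P2=I P3=I  mem[L4]=50
5. P2: store L4 := 26  bus=[BusRdX,Flush]  L4: P0=I P1=I P2=M P3=I  mem[L4]=12
6. P3: load  L4  bus=[BusRd]  L4: P0=I P1=I P2=O P3=S  mem[L4]=12
7. P3: store L4 := 25  bus=[BusUpgr,Flush]  L4: P0=I P1=I P2=I P3=M  mem[L4]=26
8. P1: load  L3  bus=[-]  L3: P0=I P1=E P2=I P3=I  mem[L3]=10
9. P1: load  L3  bus=[-]  L3: P0=I P1=E P2=I P3=I  mem[L3]=10
10. P2: store L4 := 92  bus=[BusRdX,Flush]  L4: P0=I P1=I P2=M P3=I  mem[L4]=25
11. P2: load  L4  bus=[-]  L4: P0=I P1=I P2=M P3=I  mem[L4]=25
12. P1: load  L0  bus=[BusRd]  L0: P0=I P1=E P2=I P3=I  mem[L0]=10
13. P1: load  L4  bus=[BusRd]  L4: P0=I P1=S P2=O P3=I  mem[L4]=25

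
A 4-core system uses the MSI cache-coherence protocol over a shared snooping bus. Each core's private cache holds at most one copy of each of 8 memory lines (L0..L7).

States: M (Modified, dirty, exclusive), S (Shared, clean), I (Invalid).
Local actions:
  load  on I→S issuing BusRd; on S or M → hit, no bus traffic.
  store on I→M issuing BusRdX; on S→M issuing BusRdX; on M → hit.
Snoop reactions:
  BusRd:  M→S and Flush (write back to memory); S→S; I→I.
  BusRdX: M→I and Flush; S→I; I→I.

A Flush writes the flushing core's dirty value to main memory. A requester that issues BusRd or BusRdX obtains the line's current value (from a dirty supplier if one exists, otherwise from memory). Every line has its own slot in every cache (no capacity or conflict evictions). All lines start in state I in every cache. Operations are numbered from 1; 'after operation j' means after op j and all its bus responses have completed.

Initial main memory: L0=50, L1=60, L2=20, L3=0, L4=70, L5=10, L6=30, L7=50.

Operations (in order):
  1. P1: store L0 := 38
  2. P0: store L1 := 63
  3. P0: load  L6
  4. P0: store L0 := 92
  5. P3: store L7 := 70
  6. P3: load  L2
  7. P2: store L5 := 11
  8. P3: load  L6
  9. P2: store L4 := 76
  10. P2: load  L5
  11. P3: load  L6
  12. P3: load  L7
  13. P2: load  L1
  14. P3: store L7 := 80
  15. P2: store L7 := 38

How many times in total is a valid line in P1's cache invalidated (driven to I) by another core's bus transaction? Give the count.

  op1 P1: store L0 := 38 → I/M/I/I on L0; bus BusRdX; mem=50
  op2 P0: store L1 := 63 → M/I/I/I on L1; bus BusRdX; mem=60
  op3 P0: load  L6 → S/I/I/I on L6; bus BusRd; mem=30
  op4 P0: store L0 := 92 → M/I/I/I on L0; bus BusRdX Flush; mem=38
  op5 P3: store L7 := 70 → I/I/I/M on L7; bus BusRdX; mem=50
  op6 P3: load  L2 → I/I/I/S on L2; bus BusRd; mem=20
  op7 P2: store L5 := 11 → I/I/M/I on L5; bus BusRdX; mem=10
  op8 P3: load  L6 → S/I/I/S on L6; bus BusRd; mem=30
  op9 P2: store L4 := 76 → I/I/M/I on L4; bus BusRdX; mem=70
  op10 P2: load  L5 → I/I/M/I on L5; bus (none); mem=10
  op11 P3: load  L6 → S/I/I/S on L6; bus (none); mem=30
  op12 P3: load  L7 → I/I/I/M on L7; bus (none); mem=50
  op13 P2: load  L1 → S/I/S/I on L1; bus BusRd Flush; mem=63
  op14 P3: store L7 := 80 → I/I/I/M on L7; bus (none); mem=50
  op15 P2: store L7 := 38 → I/I/M/I on L7; bus BusRdX Flush; mem=80

invalidations = 1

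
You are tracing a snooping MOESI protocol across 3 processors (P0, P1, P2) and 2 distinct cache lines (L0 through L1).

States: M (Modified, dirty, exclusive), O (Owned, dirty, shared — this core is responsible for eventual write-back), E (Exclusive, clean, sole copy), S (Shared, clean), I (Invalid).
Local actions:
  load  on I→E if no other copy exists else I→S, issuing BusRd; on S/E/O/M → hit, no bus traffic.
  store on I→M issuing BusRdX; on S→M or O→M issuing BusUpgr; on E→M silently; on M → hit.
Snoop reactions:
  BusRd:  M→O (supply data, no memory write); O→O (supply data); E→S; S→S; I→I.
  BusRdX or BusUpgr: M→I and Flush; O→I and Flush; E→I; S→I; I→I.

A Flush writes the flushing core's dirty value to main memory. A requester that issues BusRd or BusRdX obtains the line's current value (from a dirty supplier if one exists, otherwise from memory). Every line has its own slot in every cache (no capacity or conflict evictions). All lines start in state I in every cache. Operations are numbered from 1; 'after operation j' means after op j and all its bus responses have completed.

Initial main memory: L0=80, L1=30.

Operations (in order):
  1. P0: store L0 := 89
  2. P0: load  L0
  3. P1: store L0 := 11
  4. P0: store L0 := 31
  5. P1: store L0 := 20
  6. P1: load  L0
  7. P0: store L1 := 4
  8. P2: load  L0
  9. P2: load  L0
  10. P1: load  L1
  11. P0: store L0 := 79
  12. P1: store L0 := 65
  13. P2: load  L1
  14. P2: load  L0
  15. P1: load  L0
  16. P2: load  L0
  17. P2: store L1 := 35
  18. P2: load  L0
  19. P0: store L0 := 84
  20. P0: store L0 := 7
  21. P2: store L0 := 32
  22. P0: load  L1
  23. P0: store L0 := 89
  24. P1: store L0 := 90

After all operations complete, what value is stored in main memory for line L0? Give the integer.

[1] P0: store L0 := 89 | P0:M(89), P1:I, P2:I | bus: BusRdX
[2] P0: load  L0 | P0:M(89), P1:I, P2:I | bus: none
[3] P1: store L0 := 11 | P0:I, P1:M(11), P2:I | bus: BusRdX,Flush
[4] P0: store L0 := 31 | P0:M(31), P1:I, P2:I | bus: BusRdX,Flush
[5] P1: store L0 := 20 | P0:I, P1:M(20), P2:I | bus: BusRdX,Flush
[6] P1: load  L0 | P0:I, P1:M(20), P2:I | bus: none
[7] P0: store L1 := 4 | P0:M(4), P1:I, P2:I | bus: BusRdX
[8] P2: load  L0 | P0:I, P1:O(20), P2:S(20) | bus: BusRd
[9] P2: load  L0 | P0:I, P1:O(20), P2:S(20) | bus: none
[10] P1: load  L1 | P0:O(4), P1:S(4), P2:I | bus: BusRd
[11] P0: store L0 := 79 | P0:M(79), P1:I, P2:I | bus: BusRdX,Flush
[12] P1: store L0 := 65 | P0:I, P1:M(65), P2:I | bus: BusRdX,Flush
[13] P2: load  L1 | P0:O(4), P1:S(4), P2:S(4) | bus: BusRd
[14] P2: load  L0 | P0:I, P1:O(65), P2:S(65) | bus: BusRd
[15] P1: load  L0 | P0:I, P1:O(65), P2:S(65) | bus: none
[16] P2: load  L0 | P0:I, P1:O(65), P2:S(65) | bus: none
[17] P2: store L1 := 35 | P0:I, P1:I, P2:M(35) | bus: BusUpgr,Flush
[18] P2: load  L0 | P0:I, P1:O(65), P2:S(65) | bus: none
[19] P0: store L0 := 84 | P0:M(84), P1:I, P2:I | bus: BusRdX,Flush
[20] P0: store L0 := 7 | P0:M(7), P1:I, P2:I | bus: none
[21] P2: store L0 := 32 | P0:I, P1:I, P2:M(32) | bus: BusRdX,Flush
[22] P0: load  L1 | P0:S(35), P1:I, P2:O(35) | bus: BusRd
[23] P0: store L0 := 89 | P0:M(89), P1:I, P2:I | bus: BusRdX,Flush
[24] P1: store L0 := 90 | P0:I, P1:M(90), P2:I | bus: BusRdX,Flush

memory[L0] = 89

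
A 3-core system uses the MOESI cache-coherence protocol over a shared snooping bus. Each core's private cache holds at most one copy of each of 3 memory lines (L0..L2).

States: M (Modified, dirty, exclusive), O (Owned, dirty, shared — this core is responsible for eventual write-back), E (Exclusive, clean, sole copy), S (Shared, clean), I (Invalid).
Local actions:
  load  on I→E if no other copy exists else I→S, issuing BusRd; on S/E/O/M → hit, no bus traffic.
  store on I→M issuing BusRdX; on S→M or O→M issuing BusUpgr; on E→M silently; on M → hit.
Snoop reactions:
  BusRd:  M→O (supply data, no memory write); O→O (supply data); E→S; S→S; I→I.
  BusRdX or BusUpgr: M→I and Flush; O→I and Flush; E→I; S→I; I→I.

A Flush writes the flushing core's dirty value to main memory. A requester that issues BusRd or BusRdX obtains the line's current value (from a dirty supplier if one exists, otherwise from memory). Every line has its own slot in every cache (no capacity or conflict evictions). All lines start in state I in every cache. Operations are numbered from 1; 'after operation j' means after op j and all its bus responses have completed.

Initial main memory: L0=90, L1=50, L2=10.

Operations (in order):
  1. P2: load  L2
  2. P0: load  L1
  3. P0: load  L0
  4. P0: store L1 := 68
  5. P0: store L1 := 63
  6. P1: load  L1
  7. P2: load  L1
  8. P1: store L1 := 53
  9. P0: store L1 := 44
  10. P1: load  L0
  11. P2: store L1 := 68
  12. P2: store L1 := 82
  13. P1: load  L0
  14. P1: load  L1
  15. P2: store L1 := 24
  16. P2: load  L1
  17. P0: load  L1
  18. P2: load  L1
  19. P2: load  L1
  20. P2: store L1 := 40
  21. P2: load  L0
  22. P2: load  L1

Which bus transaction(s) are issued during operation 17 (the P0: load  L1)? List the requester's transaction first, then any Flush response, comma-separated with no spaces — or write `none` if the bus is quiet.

bus = BusRd

step 1: P2: load  L2  ⟶  IIE  (L2)  txn=BusRd  M[L2]=10
step 2: P0: load  L1  ⟶  EII  (L1)  txn=BusRd  M[L1]=50
step 3: P0: load  L0  ⟶  EII  (L0)  txn=BusRd  M[L0]=90
step 4: P0: store L1 := 68  ⟶  MII  (L1)  txn=∅  M[L1]=50
step 5: P0: store L1 := 63  ⟶  MII  (L1)  txn=∅  M[L1]=50
step 6: P1: load  L1  ⟶  OSI  (L1)  txn=BusRd  M[L1]=50
step 7: P2: load  L1  ⟶  OSS  (L1)  txn=BusRd  M[L1]=50
step 8: P1: store L1 := 53  ⟶  IMI  (L1)  txn=BusUpgr+Flush  M[L1]=63
step 9: P0: store L1 := 44  ⟶  MII  (L1)  txn=BusRdX+Flush  M[L1]=53
step 10: P1: load  L0  ⟶  SSI  (L0)  txn=BusRd  M[L0]=90
step 11: P2: store L1 := 68  ⟶  IIM  (L1)  txn=BusRdX+Flush  M[L1]=44
step 12: P2: store L1 := 82  ⟶  IIM  (L1)  txn=∅  M[L1]=44
step 13: P1: load  L0  ⟶  SSI  (L0)  txn=∅  M[L0]=90
step 14: P1: load  L1  ⟶  ISO  (L1)  txn=BusRd  M[L1]=44
step 15: P2: store L1 := 24  ⟶  IIM  (L1)  txn=BusUpgr  M[L1]=44
step 16: P2: load  L1  ⟶  IIM  (L1)  txn=∅  M[L1]=44
step 17: P0: load  L1  ⟶  SIO  (L1)  txn=BusRd  M[L1]=44
step 18: P2: load  L1  ⟶  SIO  (L1)  txn=∅  M[L1]=44
step 19: P2: load  L1  ⟶  SIO  (L1)  txn=∅  M[L1]=44
step 20: P2: store L1 := 40  ⟶  IIM  (L1)  txn=BusUpgr  M[L1]=44
step 21: P2: load  L0  ⟶  SSS  (L0)  txn=BusRd  M[L0]=90
step 22: P2: load  L1  ⟶  IIM  (L1)  txn=∅  M[L1]=44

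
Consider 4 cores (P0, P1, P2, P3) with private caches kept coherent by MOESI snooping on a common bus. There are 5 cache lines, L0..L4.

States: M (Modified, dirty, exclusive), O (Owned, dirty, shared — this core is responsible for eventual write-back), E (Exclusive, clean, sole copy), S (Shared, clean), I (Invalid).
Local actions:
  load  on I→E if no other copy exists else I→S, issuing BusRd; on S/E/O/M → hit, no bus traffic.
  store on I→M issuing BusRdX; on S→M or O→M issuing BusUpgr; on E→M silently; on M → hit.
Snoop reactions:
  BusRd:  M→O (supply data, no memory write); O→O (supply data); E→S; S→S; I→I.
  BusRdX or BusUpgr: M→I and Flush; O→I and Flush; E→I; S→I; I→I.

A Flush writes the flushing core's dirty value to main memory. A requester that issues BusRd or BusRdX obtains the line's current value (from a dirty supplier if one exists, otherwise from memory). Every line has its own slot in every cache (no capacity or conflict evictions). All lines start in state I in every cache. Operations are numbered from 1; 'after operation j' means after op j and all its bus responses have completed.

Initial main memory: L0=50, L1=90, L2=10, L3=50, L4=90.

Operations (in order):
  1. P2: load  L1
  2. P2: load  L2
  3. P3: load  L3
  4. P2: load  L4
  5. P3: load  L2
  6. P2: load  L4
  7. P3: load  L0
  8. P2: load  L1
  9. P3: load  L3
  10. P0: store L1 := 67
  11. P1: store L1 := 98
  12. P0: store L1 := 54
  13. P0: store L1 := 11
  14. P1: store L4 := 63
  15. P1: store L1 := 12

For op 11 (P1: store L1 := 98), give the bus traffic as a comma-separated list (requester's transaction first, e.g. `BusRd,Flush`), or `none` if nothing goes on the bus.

bus = BusRdX,Flush

1. P2: load  L1  bus=[BusRd]  L1: P0=I P1=I P2=E P3=I  mem[L1]=90
2. P2: load  L2  bus=[BusRd]  L2: P0=I P1=I P2=E P3=I  mem[L2]=10
3. P3: load  L3  bus=[BusRd]  L3: P0=I P1=I P2=I P3=E  mem[L3]=50
4. P2: load  L4  bus=[BusRd]  L4: P0=I P1=I P2=E P3=I  mem[L4]=90
5. P3: load  L2  bus=[BusRd]  L2: P0=I P1=I P2=S P3=S  mem[L2]=10
6. P2: load  L4  bus=[-]  L4: P0=I P1=I P2=E P3=I  mem[L4]=90
7. P3: load  L0  bus=[BusRd]  L0: P0=I P1=I P2=I P3=E  mem[L0]=50
8. P2: load  L1  bus=[-]  L1: P0=I P1=I P2=E P3=I  mem[L1]=90
9. P3: load  L3  bus=[-]  L3: P0=I P1=I P2=I P3=E  mem[L3]=50
10. P0: store L1 := 67  bus=[BusRdX]  L1: P0=M P1=I P2=I P3=I  mem[L1]=90
11. P1: store L1 := 98  bus=[BusRdX,Flush]  L1: P0=I P1=M P2=I P3=I  mem[L1]=67
12. P0: store L1 := 54  bus=[BusRdX,Flush]  L1: P0=M P1=I P2=I P3=I  mem[L1]=98
13. P0: store L1 := 11  bus=[-]  L1: P0=M P1=I P2=I P3=I  mem[L1]=98
14. P1: store L4 := 63  bus=[BusRdX]  L4: P0=I P1=M P2=I P3=I  mem[L4]=90
15. P1: store L1 := 12  bus=[BusRdX,Flush]  L1: P0=I P1=M P2=I P3=I  mem[L1]=11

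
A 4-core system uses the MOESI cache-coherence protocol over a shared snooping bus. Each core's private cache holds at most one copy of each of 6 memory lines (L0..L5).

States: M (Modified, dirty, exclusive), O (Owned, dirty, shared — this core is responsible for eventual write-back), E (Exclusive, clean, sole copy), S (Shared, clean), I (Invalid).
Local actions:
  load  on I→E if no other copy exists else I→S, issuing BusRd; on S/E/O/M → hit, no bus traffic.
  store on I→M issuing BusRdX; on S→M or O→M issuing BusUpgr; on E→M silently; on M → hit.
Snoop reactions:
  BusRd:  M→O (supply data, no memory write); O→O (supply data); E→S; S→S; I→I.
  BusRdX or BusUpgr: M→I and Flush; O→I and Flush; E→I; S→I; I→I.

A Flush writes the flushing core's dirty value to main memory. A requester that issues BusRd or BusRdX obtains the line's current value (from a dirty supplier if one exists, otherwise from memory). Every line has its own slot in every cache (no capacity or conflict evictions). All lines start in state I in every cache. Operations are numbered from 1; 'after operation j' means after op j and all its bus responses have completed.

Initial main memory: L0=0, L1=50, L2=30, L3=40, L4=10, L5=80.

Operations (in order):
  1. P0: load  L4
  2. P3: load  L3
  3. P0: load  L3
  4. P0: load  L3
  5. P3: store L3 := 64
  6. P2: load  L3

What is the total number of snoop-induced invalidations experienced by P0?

invalidations = 1

  op1 P0: load  L4 → E/I/I/I on L4; bus BusRd; mem=10
  op2 P3: load  L3 → I/I/I/E on L3; bus BusRd; mem=40
  op3 P0: load  L3 → S/I/I/S on L3; bus BusRd; mem=40
  op4 P0: load  L3 → S/I/I/S on L3; bus (none); mem=40
  op5 P3: store L3 := 64 → I/I/I/M on L3; bus BusUpgr; mem=40
  op6 P2: load  L3 → I/I/S/O on L3; bus BusRd; mem=40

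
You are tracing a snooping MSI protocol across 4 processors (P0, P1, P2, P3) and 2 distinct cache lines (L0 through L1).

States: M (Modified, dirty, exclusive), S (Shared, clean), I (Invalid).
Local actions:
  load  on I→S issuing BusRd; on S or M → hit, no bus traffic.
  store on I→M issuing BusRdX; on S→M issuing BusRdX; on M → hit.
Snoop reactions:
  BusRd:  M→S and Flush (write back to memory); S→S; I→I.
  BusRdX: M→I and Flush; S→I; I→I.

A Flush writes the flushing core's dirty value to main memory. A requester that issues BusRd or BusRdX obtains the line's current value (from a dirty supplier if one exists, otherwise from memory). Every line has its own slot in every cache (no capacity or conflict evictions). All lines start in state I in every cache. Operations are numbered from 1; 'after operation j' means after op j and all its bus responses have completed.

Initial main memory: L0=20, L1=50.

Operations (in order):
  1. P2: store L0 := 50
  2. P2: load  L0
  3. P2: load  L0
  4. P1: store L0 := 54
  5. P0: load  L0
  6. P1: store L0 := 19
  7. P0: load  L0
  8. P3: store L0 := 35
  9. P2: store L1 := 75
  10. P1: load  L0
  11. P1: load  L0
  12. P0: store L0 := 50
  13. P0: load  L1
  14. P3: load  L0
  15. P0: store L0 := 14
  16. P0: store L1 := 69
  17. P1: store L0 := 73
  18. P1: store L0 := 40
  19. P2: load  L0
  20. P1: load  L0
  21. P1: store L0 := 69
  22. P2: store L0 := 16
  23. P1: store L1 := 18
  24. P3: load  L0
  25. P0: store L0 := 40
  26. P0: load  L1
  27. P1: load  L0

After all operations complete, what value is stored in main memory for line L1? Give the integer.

memory[L1] = 18

  op1 P2: store L0 := 50 → I/I/M/I on L0; bus BusRdX; mem=20
  op2 P2: load  L0 → I/I/M/I on L0; bus (none); mem=20
  op3 P2: load  L0 → I/I/M/I on L0; bus (none); mem=20
  op4 P1: store L0 := 54 → I/M/I/I on L0; bus BusRdX Flush; mem=50
  op5 P0: load  L0 → S/S/I/I on L0; bus BusRd Flush; mem=54
  op6 P1: store L0 := 19 → I/M/I/I on L0; bus BusRdX; mem=54
  op7 P0: load  L0 → S/S/I/I on L0; bus BusRd Flush; mem=19
  op8 P3: store L0 := 35 → I/I/I/M on L0; bus BusRdX; mem=19
  op9 P2: store L1 := 75 → I/I/M/I on L1; bus BusRdX; mem=50
  op10 P1: load  L0 → I/S/I/S on L0; bus BusRd Flush; mem=35
  op11 P1: load  L0 → I/S/I/S on L0; bus (none); mem=35
  op12 P0: store L0 := 50 → M/I/I/I on L0; bus BusRdX; mem=35
  op13 P0: load  L1 → S/I/S/I on L1; bus BusRd Flush; mem=75
  op14 P3: load  L0 → S/I/I/S on L0; bus BusRd Flush; mem=50
  op15 P0: store L0 := 14 → M/I/I/I on L0; bus BusRdX; mem=50
  op16 P0: store L1 := 69 → M/I/I/I on L1; bus BusRdX; mem=75
  op17 P1: store L0 := 73 → I/M/I/I on L0; bus BusRdX Flush; mem=14
  op18 P1: store L0 := 40 → I/M/I/I on L0; bus (none); mem=14
  op19 P2: load  L0 → I/S/S/I on L0; bus BusRd Flush; mem=40
  op20 P1: load  L0 → I/S/S/I on L0; bus (none); mem=40
  op21 P1: store L0 := 69 → I/M/I/I on L0; bus BusRdX; mem=40
  op22 P2: store L0 := 16 → I/I/M/I on L0; bus BusRdX Flush; mem=69
  op23 P1: store L1 := 18 → I/M/I/I on L1; bus BusRdX Flush; mem=69
  op24 P3: load  L0 → I/I/S/S on L0; bus BusRd Flush; mem=16
  op25 P0: store L0 := 40 → M/I/I/I on L0; bus BusRdX; mem=16
  op26 P0: load  L1 → S/S/I/I on L1; bus BusRd Flush; mem=18
  op27 P1: load  L0 → S/S/I/I on L0; bus BusRd Flush; mem=40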